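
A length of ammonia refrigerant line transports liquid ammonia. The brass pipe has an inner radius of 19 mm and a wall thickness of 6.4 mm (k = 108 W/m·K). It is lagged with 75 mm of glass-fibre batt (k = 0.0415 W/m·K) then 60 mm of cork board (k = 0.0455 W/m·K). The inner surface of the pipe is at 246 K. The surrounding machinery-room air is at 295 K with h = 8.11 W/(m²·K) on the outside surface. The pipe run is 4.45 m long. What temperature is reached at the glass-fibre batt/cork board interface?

Radial resistances (cylindrical: R_cond = ln(r_o/r_i)/(2πkL), R_conv = 1/(h·2πrL)):
R_brass pipe wall = ln(25.4/19)/(2π×108×4.45) = 9.614×10^-5 K/W
R_glass-fibre batt = ln(100.4/25.4)/(2π×0.0415×4.45) = 1.184 K/W
R_cork board = ln(160.4/100.4)/(2π×0.0455×4.45) = 0.3683 K/W
R_outer film = 1/(h_o·2πr_oL) = 1/(8.11×2π×0.1604×4.45) = 0.02749 K/W
R_total = 1.58 K/W
Q = ΔT/R_total = 49/1.58
Q = 31 W
T_interface = T_inner + Q·ΣR(inner→interface) = 246 + 31×1.185

T ≈ 283 K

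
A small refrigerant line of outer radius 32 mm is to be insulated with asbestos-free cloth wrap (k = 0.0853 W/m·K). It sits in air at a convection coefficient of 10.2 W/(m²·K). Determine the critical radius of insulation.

r_cr ≈ 8.36 mm

For a cylinder r_cr = k/h = 0.0853/10.2
r_cr = 8.36 mm; since the bare radius (32 mm) is above r_cr, any added insulation will reduce heat loss.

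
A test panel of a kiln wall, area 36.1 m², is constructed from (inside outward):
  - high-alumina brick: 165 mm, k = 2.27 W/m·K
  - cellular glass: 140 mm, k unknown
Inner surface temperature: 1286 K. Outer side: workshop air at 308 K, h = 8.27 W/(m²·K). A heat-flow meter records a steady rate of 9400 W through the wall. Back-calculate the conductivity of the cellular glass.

k ≈ 0.0393 W/(m·K)

Series thermal resistances:
R_high-alumina brick = L/(kA) = 0.165/(2.27×36.1) = 0.002013 K/W
R_outer film = 1/(h_o·A) = 1/(8.27×36.1) = 0.00335 K/W
Sum of known resistances R_other = 0.005363 K/W
Total R = ΔT/Q = 978/9400 = 0.104 K/W
R_cellular glass = R_total − R_other = 0.09868 K/W
k = L/(R·A) = 0.14/(0.09868×36.1)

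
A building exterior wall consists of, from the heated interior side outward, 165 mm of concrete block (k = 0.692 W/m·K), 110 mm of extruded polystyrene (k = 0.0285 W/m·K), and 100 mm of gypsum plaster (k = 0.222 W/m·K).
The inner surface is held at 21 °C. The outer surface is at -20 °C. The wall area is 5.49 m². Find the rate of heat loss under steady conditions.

Model the wall as resistances in series:
R_concrete block = L/(kA) = 0.165/(0.692×5.49) = 0.04343 K/W
R_extruded polystyrene = L/(kA) = 0.11/(0.0285×5.49) = 0.703 K/W
R_gypsum plaster = L/(kA) = 0.1/(0.222×5.49) = 0.08205 K/W
R_total = 0.8285 K/W
Q = ΔT / R_total = 41 / 0.8285

Q ≈ 49.5 W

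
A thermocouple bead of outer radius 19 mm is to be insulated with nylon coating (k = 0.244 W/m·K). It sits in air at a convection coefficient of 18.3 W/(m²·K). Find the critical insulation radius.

r_cr ≈ 26.7 mm

For a sphere r_cr = 2k/h = 2×0.244/18.3
r_cr = 26.7 mm; since the bare radius (19 mm) is below r_cr, adding a thin layer of insulation will *increase* heat loss.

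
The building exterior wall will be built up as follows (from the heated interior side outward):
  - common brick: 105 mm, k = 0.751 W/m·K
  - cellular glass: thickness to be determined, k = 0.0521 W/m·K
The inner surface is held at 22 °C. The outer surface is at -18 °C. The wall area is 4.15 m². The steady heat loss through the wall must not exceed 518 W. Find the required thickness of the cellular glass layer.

L ≈ 9.41 mm

Using the resistance-network approach (series):
R_common brick = L/(kA) = 0.105/(0.751×4.15) = 0.03369 K/W
Sum of the known resistances R_other = 0.03369 K/W
Required total resistance R_tot = ΔT/Q_allow = 40/518 = 0.07722 K/W
R_cellular glass = R_tot − R_other = 0.04353 K/W
L = R·k·A = 0.04353×0.0521×4.15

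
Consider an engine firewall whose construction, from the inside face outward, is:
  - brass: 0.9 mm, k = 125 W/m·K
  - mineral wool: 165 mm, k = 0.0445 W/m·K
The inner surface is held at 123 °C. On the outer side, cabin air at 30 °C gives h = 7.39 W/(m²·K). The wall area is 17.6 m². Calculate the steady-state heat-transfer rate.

Q ≈ 426 W

Treating each layer as a thermal resistance in series:
R_brass = L/(kA) = 0.0009/(125×17.6) = 4.091×10^-7 K/W
R_mineral wool = L/(kA) = 0.165/(0.0445×17.6) = 0.2107 K/W
R_outer film = 1/(h_o·A) = 1/(7.39×17.6) = 0.007689 K/W
R_total = 0.2184 K/W
Q = ΔT / R_total = 93 / 0.2184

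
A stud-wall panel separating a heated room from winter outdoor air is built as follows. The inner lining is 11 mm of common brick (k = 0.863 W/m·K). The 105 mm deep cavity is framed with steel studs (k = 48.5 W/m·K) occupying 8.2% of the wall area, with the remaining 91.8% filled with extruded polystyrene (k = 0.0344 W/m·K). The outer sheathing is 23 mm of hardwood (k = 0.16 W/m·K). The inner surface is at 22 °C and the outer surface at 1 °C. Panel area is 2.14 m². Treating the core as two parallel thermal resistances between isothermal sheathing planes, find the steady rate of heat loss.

Q ≈ 246 W

Sheathing layers in series; stud and cavity paths in parallel between them.
R_inner = 0.011/(0.863×2.14) = 0.005956 K/W
R_stud  = 0.105/(48.5×0.082×2.14) = 0.01234 K/W
R_cav   = 0.105/(0.0344×0.918×2.14) = 1.554 K/W
1/R_core = 1/R_stud + 1/R_cav → R_core = 0.01224 K/W
R_outer = 0.023/(0.16×2.14) = 0.06717 K/W
R_total = 0.08537 K/W
Q = ΔT/R_total = 21/0.08537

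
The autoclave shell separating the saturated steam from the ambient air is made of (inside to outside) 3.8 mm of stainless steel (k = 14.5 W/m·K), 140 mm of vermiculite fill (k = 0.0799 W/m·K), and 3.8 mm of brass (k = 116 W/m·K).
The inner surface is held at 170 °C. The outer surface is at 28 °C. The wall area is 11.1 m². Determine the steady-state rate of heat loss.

Q ≈ 899 W

Using the resistance-network approach (series):
R_stainless steel = L/(kA) = 0.0038/(14.5×11.1) = 2.361×10^-5 K/W
R_vermiculite fill = L/(kA) = 0.14/(0.0799×11.1) = 0.1579 K/W
R_brass = L/(kA) = 0.0038/(116×11.1) = 2.951×10^-6 K/W
R_total = 0.1579 K/W
Q = ΔT / R_total = 142 / 0.1579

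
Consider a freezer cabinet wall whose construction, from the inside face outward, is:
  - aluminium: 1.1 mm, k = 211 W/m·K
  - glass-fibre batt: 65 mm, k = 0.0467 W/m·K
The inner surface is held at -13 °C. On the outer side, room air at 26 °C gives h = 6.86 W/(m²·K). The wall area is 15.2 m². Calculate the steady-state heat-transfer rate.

Using the resistance-network approach (series):
R_aluminium = L/(kA) = 0.0011/(211×15.2) = 3.43×10^-7 K/W
R_glass-fibre batt = L/(kA) = 0.065/(0.0467×15.2) = 0.09157 K/W
R_outer film = 1/(h_o·A) = 1/(6.86×15.2) = 0.00959 K/W
R_total = 0.1012 K/W
Q = ΔT / R_total = 39 / 0.1012

Q ≈ 386 W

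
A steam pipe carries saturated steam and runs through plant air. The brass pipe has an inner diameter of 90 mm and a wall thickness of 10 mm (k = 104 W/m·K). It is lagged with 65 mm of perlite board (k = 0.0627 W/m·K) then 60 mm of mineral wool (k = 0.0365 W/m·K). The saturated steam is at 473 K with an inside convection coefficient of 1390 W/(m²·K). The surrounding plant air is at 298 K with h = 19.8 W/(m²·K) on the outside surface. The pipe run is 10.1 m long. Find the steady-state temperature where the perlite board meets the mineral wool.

T ≈ 382 K

Treating each annulus and film as a series resistance:
R_inner film = 1/(h_i·2πr₁L) = 1/(1390×2π×0.045×10.1) = 2.519×10^-4 K/W
R_brass pipe wall = ln(55/45)/(2π×104×10.1) = 3.041×10^-5 K/W
R_perlite board = ln(120/55)/(2π×0.0627×10.1) = 0.1961 K/W
R_mineral wool = ln(180/120)/(2π×0.0365×10.1) = 0.175 K/W
R_outer film = 1/(h_o·2πr_oL) = 1/(19.8×2π×0.18×10.1) = 0.004421 K/W
R_total = 0.3758 K/W
Q = ΔT/R_total = 175/0.3758
Q = 466 W
T_interface = T_inner − Q·ΣR(inner→interface) = 473 − 466×0.1964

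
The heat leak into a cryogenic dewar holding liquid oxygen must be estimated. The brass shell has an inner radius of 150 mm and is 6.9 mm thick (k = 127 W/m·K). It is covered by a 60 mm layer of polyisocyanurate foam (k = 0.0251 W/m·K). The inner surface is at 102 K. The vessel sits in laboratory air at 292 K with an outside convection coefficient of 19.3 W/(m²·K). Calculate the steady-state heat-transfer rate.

Q ≈ 33.5 W

Each spherical layer contributes R = (1/r_i − 1/r_o)/(4πk):
R_brass shell = (1/0.15 − 1/0.1569)/(4π×127) = 1.837×10^-4 K/W
R_polyisocyanurate foam = (1/0.1569 − 1/0.2169)/(4π×0.0251) = 5.59 K/W
R_outer film = 1/(h·4πr_o²) = 1/(19.3×4π×0.2169²) = 0.08764 K/W
R_total = 5.677 K/W
Q = ΔT/R_total = 190/5.677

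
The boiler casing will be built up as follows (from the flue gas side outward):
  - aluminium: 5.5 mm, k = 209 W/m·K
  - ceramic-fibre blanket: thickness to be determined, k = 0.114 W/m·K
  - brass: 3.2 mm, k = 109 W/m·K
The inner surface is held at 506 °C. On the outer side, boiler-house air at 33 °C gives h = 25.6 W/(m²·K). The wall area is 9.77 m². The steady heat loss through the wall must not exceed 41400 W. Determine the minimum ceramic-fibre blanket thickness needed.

L ≈ 8.27 mm

Treating each layer as a thermal resistance in series:
R_aluminium = L/(kA) = 0.0055/(209×9.77) = 2.694×10^-6 K/W
R_brass = L/(kA) = 0.0032/(109×9.77) = 3.005×10^-6 K/W
R_outer film = 1/(h_o·A) = 1/(25.6×9.77) = 0.003998 K/W
Sum of the known resistances R_other = 0.004004 K/W
Required total resistance R_tot = ΔT/Q_allow = 473/41400 = 0.01143 K/W
R_ceramic-fibre blanket = R_tot − R_other = 0.007421 K/W
L = R·k·A = 0.007421×0.114×9.77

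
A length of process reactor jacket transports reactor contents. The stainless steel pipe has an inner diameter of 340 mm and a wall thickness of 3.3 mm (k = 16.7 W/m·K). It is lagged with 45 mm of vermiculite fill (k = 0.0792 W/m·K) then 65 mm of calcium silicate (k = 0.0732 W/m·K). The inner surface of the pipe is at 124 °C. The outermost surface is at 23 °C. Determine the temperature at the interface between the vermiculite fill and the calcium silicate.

Treating each annulus and film as a series resistance:
R_stainless steel pipe wall = ln(173.3/170)/(2π×16.7×1) = 1.832×10^-4 K/W
R_vermiculite fill = ln(218.3/173.3)/(2π×0.0792×1) = 0.4639 K/W
R_calcium silicate = ln(283.3/218.3)/(2π×0.0732×1) = 0.5667 K/W
R_total = 1.031 K/W
Q = ΔT/R_total = 101/1.031
Q = 98 W/m
T_interface = T_inner − Q·ΣR(inner→interface) = 124 − 98×0.4641

T ≈ 78.5 °C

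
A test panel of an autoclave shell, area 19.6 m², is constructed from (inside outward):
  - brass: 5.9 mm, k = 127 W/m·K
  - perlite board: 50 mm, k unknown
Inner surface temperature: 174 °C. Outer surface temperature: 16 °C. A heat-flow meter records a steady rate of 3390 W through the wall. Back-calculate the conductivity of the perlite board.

k ≈ 0.0547 W/(m·K)

Using the resistance-network approach (series):
R_brass = L/(kA) = 0.0059/(127×19.6) = 2.37×10^-6 K/W
Sum of known resistances R_other = 2.37×10^-6 K/W
Total R = ΔT/Q = 158/3390 = 0.04661 K/W
R_perlite board = R_total − R_other = 0.04661 K/W
k = L/(R·A) = 0.05/(0.04661×19.6)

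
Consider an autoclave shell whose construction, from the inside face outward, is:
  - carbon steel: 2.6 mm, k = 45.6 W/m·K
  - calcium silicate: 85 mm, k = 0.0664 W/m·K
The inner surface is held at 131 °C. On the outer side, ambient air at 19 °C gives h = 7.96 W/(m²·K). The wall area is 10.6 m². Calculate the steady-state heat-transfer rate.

Treating each layer as a thermal resistance in series:
R_carbon steel = L/(kA) = 0.0026/(45.6×10.6) = 5.379×10^-6 K/W
R_calcium silicate = L/(kA) = 0.085/(0.0664×10.6) = 0.1208 K/W
R_outer film = 1/(h_o·A) = 1/(7.96×10.6) = 0.01185 K/W
R_total = 0.1326 K/W
Q = ΔT / R_total = 112 / 0.1326

Q ≈ 844 W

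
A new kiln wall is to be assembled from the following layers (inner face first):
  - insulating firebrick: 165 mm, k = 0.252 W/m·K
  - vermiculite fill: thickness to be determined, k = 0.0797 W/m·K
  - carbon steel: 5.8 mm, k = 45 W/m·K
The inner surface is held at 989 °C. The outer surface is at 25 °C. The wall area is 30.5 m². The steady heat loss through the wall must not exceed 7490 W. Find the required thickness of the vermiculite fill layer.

Model the wall as resistances in series:
R_insulating firebrick = L/(kA) = 0.165/(0.252×30.5) = 0.02147 K/W
R_carbon steel = L/(kA) = 0.0058/(45×30.5) = 4.226×10^-6 K/W
Sum of the known resistances R_other = 0.02147 K/W
Required total resistance R_tot = ΔT/Q_allow = 964/7490 = 0.1287 K/W
R_vermiculite fill = R_tot − R_other = 0.1072 K/W
L = R·k·A = 0.1072×0.0797×30.5

L ≈ 261 mm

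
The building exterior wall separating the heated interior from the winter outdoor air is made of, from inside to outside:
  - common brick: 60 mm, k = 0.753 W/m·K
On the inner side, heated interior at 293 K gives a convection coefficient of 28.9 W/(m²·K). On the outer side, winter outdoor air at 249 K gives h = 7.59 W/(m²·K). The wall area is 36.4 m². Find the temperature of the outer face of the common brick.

T ≈ 273 K

Treating each layer as a thermal resistance in series:
R_inner film = 1/(h_i·A) = 1/(28.9×36.4) = 9.506×10^-4 K/W
R_common brick = L/(kA) = 0.06/(0.753×36.4) = 0.002189 K/W
R_outer film = 1/(h_o·A) = 1/(7.59×36.4) = 0.00362 K/W
R_total = 0.006759 K/W;  Q = ΔT/R_total = 44/0.006759 = 6510 W
T_interface = T_inner − Q·ΣR(inner→interface) = 293 − 6510×0.00314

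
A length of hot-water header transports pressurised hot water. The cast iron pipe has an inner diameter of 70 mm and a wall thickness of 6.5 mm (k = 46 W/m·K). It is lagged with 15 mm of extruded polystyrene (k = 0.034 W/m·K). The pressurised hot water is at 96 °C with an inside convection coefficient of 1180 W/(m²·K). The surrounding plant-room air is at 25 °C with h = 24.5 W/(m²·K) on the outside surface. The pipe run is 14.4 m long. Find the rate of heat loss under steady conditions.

For a radial system each layer contributes R = ln(r_out/r_in)/(2πkL); films add R = 1/(hA).
R_inner film = 1/(h_i·2πr₁L) = 1/(1180×2π×0.035×14.4) = 2.676×10^-4 K/W
R_cast iron pipe wall = ln(41.5/35)/(2π×46×14.4) = 4.093×10^-5 K/W
R_extruded polystyrene = ln(56.5/41.5)/(2π×0.034×14.4) = 0.1003 K/W
R_outer film = 1/(h_o·2πr_oL) = 1/(24.5×2π×0.0565×14.4) = 0.007984 K/W
R_total = 0.1086 K/W
Q = ΔT/R_total = 71/0.1086

Q ≈ 654 W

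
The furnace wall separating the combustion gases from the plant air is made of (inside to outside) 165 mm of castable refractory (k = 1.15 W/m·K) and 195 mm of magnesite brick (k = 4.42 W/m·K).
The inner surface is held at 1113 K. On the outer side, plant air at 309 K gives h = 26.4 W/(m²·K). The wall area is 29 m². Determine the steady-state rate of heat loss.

Q ≈ 103000 W

Model the wall as resistances in series:
R_castable refractory = L/(kA) = 0.165/(1.15×29) = 0.004948 K/W
R_magnesite brick = L/(kA) = 0.195/(4.42×29) = 0.001521 K/W
R_outer film = 1/(h_o·A) = 1/(26.4×29) = 0.001306 K/W
R_total = 0.007775 K/W
Q = ΔT / R_total = 804 / 0.007775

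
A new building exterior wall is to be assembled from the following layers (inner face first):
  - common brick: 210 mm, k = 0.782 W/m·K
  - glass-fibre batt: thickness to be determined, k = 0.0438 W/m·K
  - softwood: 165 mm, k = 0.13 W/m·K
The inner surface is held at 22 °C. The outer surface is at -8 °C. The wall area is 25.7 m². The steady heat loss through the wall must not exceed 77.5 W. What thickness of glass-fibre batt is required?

Thermal resistances in series:
R_common brick = L/(kA) = 0.21/(0.782×25.7) = 0.01045 K/W
R_softwood = L/(kA) = 0.165/(0.13×25.7) = 0.04939 K/W
Sum of the known resistances R_other = 0.05984 K/W
Required total resistance R_tot = ΔT/Q_allow = 30/77.5 = 0.3871 K/W
R_glass-fibre batt = R_tot − R_other = 0.3273 K/W
L = R·k·A = 0.3273×0.0438×25.7

L ≈ 368 mm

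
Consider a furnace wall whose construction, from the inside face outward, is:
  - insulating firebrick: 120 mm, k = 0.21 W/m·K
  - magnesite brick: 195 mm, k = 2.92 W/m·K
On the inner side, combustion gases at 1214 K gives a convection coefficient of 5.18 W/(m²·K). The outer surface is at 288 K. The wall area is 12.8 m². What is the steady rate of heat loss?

Q ≈ 14300 W

Treating each layer as a thermal resistance in series:
R_inner film = 1/(h_i·A) = 1/(5.18×12.8) = 0.01508 K/W
R_insulating firebrick = L/(kA) = 0.12/(0.21×12.8) = 0.04464 K/W
R_magnesite brick = L/(kA) = 0.195/(2.92×12.8) = 0.005217 K/W
R_total = 0.06494 K/W
Q = ΔT / R_total = 926 / 0.06494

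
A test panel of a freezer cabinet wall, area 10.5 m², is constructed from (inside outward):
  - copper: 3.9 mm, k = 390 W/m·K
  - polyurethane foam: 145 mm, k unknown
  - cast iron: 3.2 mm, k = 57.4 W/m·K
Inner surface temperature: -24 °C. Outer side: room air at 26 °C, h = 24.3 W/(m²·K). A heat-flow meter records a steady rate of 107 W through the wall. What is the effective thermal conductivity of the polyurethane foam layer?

k ≈ 0.0298 W/(m·K)

Series thermal resistances:
R_copper = L/(kA) = 0.0039/(390×10.5) = 9.524×10^-7 K/W
R_cast iron = L/(kA) = 0.0032/(57.4×10.5) = 5.309×10^-6 K/W
R_outer film = 1/(h_o·A) = 1/(24.3×10.5) = 0.003919 K/W
Sum of known resistances R_other = 0.003926 K/W
Total R = ΔT/Q = 50/107 = 0.4673 K/W
R_polyurethane foam = R_total − R_other = 0.4634 K/W
k = L/(R·A) = 0.145/(0.4634×10.5)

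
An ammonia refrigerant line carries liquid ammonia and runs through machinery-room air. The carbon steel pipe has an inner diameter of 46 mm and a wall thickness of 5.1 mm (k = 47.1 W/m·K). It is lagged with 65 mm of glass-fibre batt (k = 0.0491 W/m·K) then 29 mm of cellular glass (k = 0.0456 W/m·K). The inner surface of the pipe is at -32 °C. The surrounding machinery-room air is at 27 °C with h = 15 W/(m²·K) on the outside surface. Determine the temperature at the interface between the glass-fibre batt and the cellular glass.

Cylindrical conduction, so R = ln(r₂/r₁)/(2πkL) per layer, in series:
R_carbon steel pipe wall = ln(28.1/23)/(2π×47.1×1) = 6.767×10^-4 K/W
R_glass-fibre batt = ln(93.1/28.1)/(2π×0.0491×1) = 3.883 K/W
R_cellular glass = ln(122.1/93.1)/(2π×0.0456×1) = 0.9464 K/W
R_outer film = 1/(h_o·2πr_oL) = 1/(15×2π×0.1221×1) = 0.0869 K/W
R_total = 4.917 K/W
Q = ΔT/R_total = 59/4.917
Q = 12 W/m
T_interface = T_inner + Q·ΣR(inner→interface) = -32 + 12×3.884

T ≈ 14.6 °C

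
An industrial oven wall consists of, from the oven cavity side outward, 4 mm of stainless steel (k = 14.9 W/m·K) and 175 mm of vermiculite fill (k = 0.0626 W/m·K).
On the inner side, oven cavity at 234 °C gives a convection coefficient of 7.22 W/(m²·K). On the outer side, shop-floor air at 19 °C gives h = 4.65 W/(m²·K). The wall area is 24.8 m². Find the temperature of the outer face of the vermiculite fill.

T ≈ 33.7 °C

Series thermal resistances:
R_inner film = 1/(h_i·A) = 1/(7.22×24.8) = 0.005585 K/W
R_stainless steel = L/(kA) = 0.004/(14.9×24.8) = 1.082×10^-5 K/W
R_vermiculite fill = L/(kA) = 0.175/(0.0626×24.8) = 0.1127 K/W
R_outer film = 1/(h_o·A) = 1/(4.65×24.8) = 0.008672 K/W
R_total = 0.127 K/W;  Q = ΔT/R_total = 215/0.127 = 1693 W
T_interface = T_inner − Q·ΣR(inner→interface) = 234 − 1690×0.1183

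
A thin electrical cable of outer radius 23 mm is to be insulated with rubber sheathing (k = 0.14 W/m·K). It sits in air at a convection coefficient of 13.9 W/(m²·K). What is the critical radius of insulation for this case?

For a cylinder r_cr = k/h = 0.14/13.9
r_cr = 10.1 mm; since the bare radius (23 mm) is above r_cr, any added insulation will reduce heat loss.

r_cr ≈ 10.1 mm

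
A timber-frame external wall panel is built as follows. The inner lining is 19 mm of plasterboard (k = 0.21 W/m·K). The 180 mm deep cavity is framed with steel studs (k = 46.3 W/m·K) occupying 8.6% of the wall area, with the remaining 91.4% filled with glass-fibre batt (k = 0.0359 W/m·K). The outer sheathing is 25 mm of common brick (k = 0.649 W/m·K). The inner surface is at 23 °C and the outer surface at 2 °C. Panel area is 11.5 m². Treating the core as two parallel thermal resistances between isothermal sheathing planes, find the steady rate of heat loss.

Q ≈ 1390 W

Sheathing layers in series; stud and cavity paths in parallel between them.
R_inner = 0.019/(0.21×11.5) = 0.007867 K/W
R_stud  = 0.18/(46.3×0.086×11.5) = 0.003931 K/W
R_cav   = 0.18/(0.0359×0.914×11.5) = 0.477 K/W
1/R_core = 1/R_stud + 1/R_cav → R_core = 0.003899 K/W
R_outer = 0.025/(0.649×11.5) = 0.00335 K/W
R_total = 0.01512 K/W
Q = ΔT/R_total = 21/0.01512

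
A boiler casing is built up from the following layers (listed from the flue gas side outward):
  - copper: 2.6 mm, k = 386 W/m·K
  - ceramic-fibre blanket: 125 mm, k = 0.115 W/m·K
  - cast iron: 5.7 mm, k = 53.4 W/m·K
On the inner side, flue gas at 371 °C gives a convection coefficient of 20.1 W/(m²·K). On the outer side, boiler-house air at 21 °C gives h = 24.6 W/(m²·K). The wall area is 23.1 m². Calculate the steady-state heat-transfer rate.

Q ≈ 6870 W

Model the wall as resistances in series:
R_inner film = 1/(h_i·A) = 1/(20.1×23.1) = 0.002154 K/W
R_copper = L/(kA) = 0.0026/(386×23.1) = 2.916×10^-7 K/W
R_ceramic-fibre blanket = L/(kA) = 0.125/(0.115×23.1) = 0.04705 K/W
R_cast iron = L/(kA) = 0.0057/(53.4×23.1) = 4.621×10^-6 K/W
R_outer film = 1/(h_o·A) = 1/(24.6×23.1) = 0.00176 K/W
R_total = 0.05097 K/W
Q = ΔT / R_total = 350 / 0.05097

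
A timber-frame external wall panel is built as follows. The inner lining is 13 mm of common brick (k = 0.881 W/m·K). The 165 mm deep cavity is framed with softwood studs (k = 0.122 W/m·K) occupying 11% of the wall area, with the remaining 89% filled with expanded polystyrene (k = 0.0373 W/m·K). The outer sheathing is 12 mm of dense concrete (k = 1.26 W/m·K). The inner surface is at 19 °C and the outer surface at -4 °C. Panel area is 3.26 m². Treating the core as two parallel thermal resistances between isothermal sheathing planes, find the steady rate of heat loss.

Sheathing layers in series; stud and cavity paths in parallel between them.
R_inner = 0.013/(0.881×3.26) = 0.004526 K/W
R_stud  = 0.165/(0.122×0.11×3.26) = 3.771 K/W
R_cav   = 0.165/(0.0373×0.89×3.26) = 1.525 K/W
1/R_core = 1/R_stud + 1/R_cav → R_core = 1.086 K/W
R_outer = 0.012/(1.26×3.26) = 0.002921 K/W
R_total = 1.093 K/W
Q = ΔT/R_total = 23/1.093

Q ≈ 21 W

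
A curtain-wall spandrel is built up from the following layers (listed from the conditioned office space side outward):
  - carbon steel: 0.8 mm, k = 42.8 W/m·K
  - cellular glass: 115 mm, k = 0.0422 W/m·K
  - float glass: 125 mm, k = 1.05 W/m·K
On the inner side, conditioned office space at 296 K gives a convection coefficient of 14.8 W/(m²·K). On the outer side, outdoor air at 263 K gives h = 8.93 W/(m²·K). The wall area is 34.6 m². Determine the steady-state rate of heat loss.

Q ≈ 378 W

Thermal resistances in series:
R_inner film = 1/(h_i·A) = 1/(14.8×34.6) = 0.001953 K/W
R_carbon steel = L/(kA) = 0.0008/(42.8×34.6) = 5.402×10^-7 K/W
R_cellular glass = L/(kA) = 0.115/(0.0422×34.6) = 0.07876 K/W
R_float glass = L/(kA) = 0.125/(1.05×34.6) = 0.003441 K/W
R_outer film = 1/(h_o·A) = 1/(8.93×34.6) = 0.003236 K/W
R_total = 0.08739 K/W
Q = ΔT / R_total = 33 / 0.08739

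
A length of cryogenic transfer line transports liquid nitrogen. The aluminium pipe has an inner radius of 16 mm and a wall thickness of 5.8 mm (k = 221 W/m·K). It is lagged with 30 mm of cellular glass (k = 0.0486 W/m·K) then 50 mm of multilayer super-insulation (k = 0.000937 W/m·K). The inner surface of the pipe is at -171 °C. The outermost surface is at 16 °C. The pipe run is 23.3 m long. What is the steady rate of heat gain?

Treating each annulus and film as a series resistance:
R_aluminium pipe wall = ln(21.8/16)/(2π×221×23.3) = 9.561×10^-6 K/W
R_cellular glass = ln(51.8/21.8)/(2π×0.0486×23.3) = 0.1216 K/W
R_multilayer super-insulation = ln(101.8/51.8)/(2π×0.000937×23.3) = 4.925 K/W
R_total = 5.047 K/W
Q = ΔT/R_total = 187/5.047

Q ≈ 37.1 W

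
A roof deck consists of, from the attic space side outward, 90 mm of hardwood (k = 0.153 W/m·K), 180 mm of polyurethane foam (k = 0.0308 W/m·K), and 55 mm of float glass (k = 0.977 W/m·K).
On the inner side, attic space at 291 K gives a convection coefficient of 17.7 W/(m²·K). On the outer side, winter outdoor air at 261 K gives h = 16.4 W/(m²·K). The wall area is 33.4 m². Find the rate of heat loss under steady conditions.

Series thermal resistances:
R_inner film = 1/(h_i·A) = 1/(17.7×33.4) = 0.001692 K/W
R_hardwood = L/(kA) = 0.09/(0.153×33.4) = 0.01761 K/W
R_polyurethane foam = L/(kA) = 0.18/(0.0308×33.4) = 0.175 K/W
R_float glass = L/(kA) = 0.055/(0.977×33.4) = 0.001685 K/W
R_outer film = 1/(h_o·A) = 1/(16.4×33.4) = 0.001826 K/W
R_total = 0.1978 K/W
Q = ΔT / R_total = 30 / 0.1978

Q ≈ 152 W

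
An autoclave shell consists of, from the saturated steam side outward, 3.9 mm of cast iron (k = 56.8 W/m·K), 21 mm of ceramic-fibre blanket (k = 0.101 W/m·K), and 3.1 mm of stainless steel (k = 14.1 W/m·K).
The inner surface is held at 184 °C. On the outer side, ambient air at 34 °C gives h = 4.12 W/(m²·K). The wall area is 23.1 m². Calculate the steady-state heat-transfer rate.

Q ≈ 7680 W

Treating each layer as a thermal resistance in series:
R_cast iron = L/(kA) = 0.0039/(56.8×23.1) = 2.972×10^-6 K/W
R_ceramic-fibre blanket = L/(kA) = 0.021/(0.101×23.1) = 0.009001 K/W
R_stainless steel = L/(kA) = 0.0031/(14.1×23.1) = 9.518×10^-6 K/W
R_outer film = 1/(h_o·A) = 1/(4.12×23.1) = 0.01051 K/W
R_total = 0.01952 K/W
Q = ΔT / R_total = 150 / 0.01952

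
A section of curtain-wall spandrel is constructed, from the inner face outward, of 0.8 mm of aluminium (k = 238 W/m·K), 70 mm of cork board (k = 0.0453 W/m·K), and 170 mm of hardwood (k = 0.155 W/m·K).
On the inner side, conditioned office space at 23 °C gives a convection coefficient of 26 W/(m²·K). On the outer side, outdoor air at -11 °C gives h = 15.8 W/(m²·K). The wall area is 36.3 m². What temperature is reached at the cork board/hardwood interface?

Using the resistance-network approach (series):
R_inner film = 1/(h_i·A) = 1/(26×36.3) = 0.00106 K/W
R_aluminium = L/(kA) = 0.0008/(238×36.3) = 9.26×10^-8 K/W
R_cork board = L/(kA) = 0.07/(0.0453×36.3) = 0.04257 K/W
R_hardwood = L/(kA) = 0.17/(0.155×36.3) = 0.03021 K/W
R_outer film = 1/(h_o·A) = 1/(15.8×36.3) = 0.001744 K/W
R_total = 0.07559 K/W;  Q = ΔT/R_total = 34/0.07559 = 449.8 W
T_interface = T_inner − Q·ΣR(inner→interface) = 23 − 450×0.04363

T ≈ 3.38 °C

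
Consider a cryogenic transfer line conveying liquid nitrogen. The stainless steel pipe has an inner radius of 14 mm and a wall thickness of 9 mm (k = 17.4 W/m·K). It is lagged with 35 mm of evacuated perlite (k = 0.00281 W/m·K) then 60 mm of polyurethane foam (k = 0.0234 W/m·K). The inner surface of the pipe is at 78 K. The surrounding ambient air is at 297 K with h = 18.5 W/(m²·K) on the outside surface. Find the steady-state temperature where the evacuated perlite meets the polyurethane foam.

For a radial system each layer contributes R = ln(r_out/r_in)/(2πkL); films add R = 1/(hA).
R_stainless steel pipe wall = ln(23/14)/(2π×17.4×1) = 0.004541 K/W
R_evacuated perlite = ln(58/23)/(2π×0.00281×1) = 52.39 K/W
R_polyurethane foam = ln(118/58)/(2π×0.0234×1) = 4.831 K/W
R_outer film = 1/(h_o·2πr_oL) = 1/(18.5×2π×0.118×1) = 0.07291 K/W
R_total = 57.3 K/W
Q = ΔT/R_total = 219/57.3
Q = 3.82 W/m
T_interface = T_inner + Q·ΣR(inner→interface) = 78 + 3.82×52.39

T ≈ 278 K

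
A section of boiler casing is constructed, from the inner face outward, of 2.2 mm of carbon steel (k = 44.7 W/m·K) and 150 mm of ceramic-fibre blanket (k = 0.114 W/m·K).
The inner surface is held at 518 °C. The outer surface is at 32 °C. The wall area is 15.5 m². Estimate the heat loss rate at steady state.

Q ≈ 5720 W

Using the resistance-network approach (series):
R_carbon steel = L/(kA) = 0.0022/(44.7×15.5) = 3.175×10^-6 K/W
R_ceramic-fibre blanket = L/(kA) = 0.15/(0.114×15.5) = 0.08489 K/W
R_total = 0.08489 K/W
Q = ΔT / R_total = 486 / 0.08489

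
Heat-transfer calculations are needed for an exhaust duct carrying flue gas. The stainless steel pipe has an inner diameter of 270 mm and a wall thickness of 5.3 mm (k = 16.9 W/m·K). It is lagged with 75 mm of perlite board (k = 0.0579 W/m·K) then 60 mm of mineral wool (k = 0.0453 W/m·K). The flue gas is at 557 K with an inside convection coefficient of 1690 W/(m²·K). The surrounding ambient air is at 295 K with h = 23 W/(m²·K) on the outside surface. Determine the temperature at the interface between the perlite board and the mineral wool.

T ≈ 408 K

Cylindrical conduction, so R = ln(r₂/r₁)/(2πkL) per layer, in series:
R_inner film = 1/(h_i·2πr₁L) = 1/(1690×2π×0.135×1) = 6.976×10^-4 K/W
R_stainless steel pipe wall = ln(140.3/135)/(2π×16.9×1) = 3.626×10^-4 K/W
R_perlite board = ln(215.3/140.3)/(2π×0.0579×1) = 1.177 K/W
R_mineral wool = ln(275.3/215.3)/(2π×0.0453×1) = 0.8637 K/W
R_outer film = 1/(h_o·2πr_oL) = 1/(23×2π×0.2753×1) = 0.02514 K/W
R_total = 2.067 K/W
Q = ΔT/R_total = 262/2.067
Q = 127 W/m
T_interface = T_inner − Q·ΣR(inner→interface) = 557 − 127×1.178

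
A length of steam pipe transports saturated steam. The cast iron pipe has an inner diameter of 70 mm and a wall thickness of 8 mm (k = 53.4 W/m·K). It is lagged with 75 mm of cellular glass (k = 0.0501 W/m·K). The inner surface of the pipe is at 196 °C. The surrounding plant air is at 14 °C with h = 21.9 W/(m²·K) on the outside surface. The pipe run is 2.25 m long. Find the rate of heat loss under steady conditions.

Radial resistances (cylindrical: R_cond = ln(r_o/r_i)/(2πkL), R_conv = 1/(h·2πrL)):
R_cast iron pipe wall = ln(43/35)/(2π×53.4×2.25) = 2.727×10^-4 K/W
R_cellular glass = ln(118/43)/(2π×0.0501×2.25) = 1.425 K/W
R_outer film = 1/(h_o·2πr_oL) = 1/(21.9×2π×0.118×2.25) = 0.02737 K/W
R_total = 1.453 K/W
Q = ΔT/R_total = 182/1.453

Q ≈ 125 W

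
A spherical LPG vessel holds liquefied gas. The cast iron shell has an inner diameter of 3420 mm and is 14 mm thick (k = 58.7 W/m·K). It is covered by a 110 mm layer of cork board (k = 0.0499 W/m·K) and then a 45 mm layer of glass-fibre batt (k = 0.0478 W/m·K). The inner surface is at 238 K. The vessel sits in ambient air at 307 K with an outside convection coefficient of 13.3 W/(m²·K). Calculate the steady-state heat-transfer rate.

Each spherical layer contributes R = (1/r_i − 1/r_o)/(4πk):
R_cast iron shell = (1/1.71 − 1/1.724)/(4π×58.7) = 6.438×10^-6 K/W
R_cork board = (1/1.724 − 1/1.834)/(4π×0.0499) = 0.05548 K/W
R_glass-fibre batt = (1/1.834 − 1/1.879)/(4π×0.0478) = 0.02174 K/W
R_outer film = 1/(h·4πr_o²) = 1/(13.3×4π×1.879²) = 0.001695 K/W
R_total = 0.07892 K/W
Q = ΔT/R_total = 69/0.07892

Q ≈ 874 W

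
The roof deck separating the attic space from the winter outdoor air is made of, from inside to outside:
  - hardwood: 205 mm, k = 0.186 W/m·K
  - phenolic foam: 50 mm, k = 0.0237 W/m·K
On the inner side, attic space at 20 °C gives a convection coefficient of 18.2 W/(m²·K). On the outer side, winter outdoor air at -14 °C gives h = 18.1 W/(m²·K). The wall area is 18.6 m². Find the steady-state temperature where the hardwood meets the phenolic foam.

Series thermal resistances:
R_inner film = 1/(h_i·A) = 1/(18.2×18.6) = 0.002954 K/W
R_hardwood = L/(kA) = 0.205/(0.186×18.6) = 0.05926 K/W
R_phenolic foam = L/(kA) = 0.05/(0.0237×18.6) = 0.1134 K/W
R_outer film = 1/(h_o·A) = 1/(18.1×18.6) = 0.00297 K/W
R_total = 0.1786 K/W;  Q = ΔT/R_total = 34/0.1786 = 190.4 W
T_interface = T_inner − Q·ΣR(inner→interface) = 20 − 190×0.06221

T ≈ 8.16 °C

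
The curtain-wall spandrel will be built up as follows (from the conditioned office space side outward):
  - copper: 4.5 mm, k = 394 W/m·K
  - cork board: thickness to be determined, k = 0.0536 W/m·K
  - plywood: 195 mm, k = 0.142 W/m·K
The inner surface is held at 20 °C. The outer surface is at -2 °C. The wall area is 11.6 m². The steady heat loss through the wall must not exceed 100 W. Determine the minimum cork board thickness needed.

Treating each layer as a thermal resistance in series:
R_copper = L/(kA) = 0.0045/(394×11.6) = 9.846×10^-7 K/W
R_plywood = L/(kA) = 0.195/(0.142×11.6) = 0.1184 K/W
Sum of the known resistances R_other = 0.1184 K/W
Required total resistance R_tot = ΔT/Q_allow = 22/100 = 0.22 K/W
R_cork board = R_tot − R_other = 0.1016 K/W
L = R·k·A = 0.1016×0.0536×11.6

L ≈ 63.2 mm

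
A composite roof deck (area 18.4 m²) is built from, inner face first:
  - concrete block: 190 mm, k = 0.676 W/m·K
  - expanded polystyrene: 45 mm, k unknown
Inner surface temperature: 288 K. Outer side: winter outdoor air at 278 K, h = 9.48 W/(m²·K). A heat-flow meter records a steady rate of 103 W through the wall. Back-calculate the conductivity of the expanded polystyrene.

k ≈ 0.0321 W/(m·K)

Using the resistance-network approach (series):
R_concrete block = L/(kA) = 0.19/(0.676×18.4) = 0.01528 K/W
R_outer film = 1/(h_o·A) = 1/(9.48×18.4) = 0.005733 K/W
Sum of known resistances R_other = 0.02101 K/W
Total R = ΔT/Q = 10/103 = 0.09709 K/W
R_expanded polystyrene = R_total − R_other = 0.07608 K/W
k = L/(R·A) = 0.045/(0.07608×18.4)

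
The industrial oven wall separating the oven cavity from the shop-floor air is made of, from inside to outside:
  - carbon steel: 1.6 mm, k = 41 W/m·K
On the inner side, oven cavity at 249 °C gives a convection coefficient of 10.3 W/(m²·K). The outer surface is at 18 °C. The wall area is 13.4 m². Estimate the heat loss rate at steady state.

Q ≈ 31900 W

Model the wall as resistances in series:
R_inner film = 1/(h_i·A) = 1/(10.3×13.4) = 0.007245 K/W
R_carbon steel = L/(kA) = 0.0016/(41×13.4) = 2.912×10^-6 K/W
R_total = 0.007248 K/W
Q = ΔT / R_total = 231 / 0.007248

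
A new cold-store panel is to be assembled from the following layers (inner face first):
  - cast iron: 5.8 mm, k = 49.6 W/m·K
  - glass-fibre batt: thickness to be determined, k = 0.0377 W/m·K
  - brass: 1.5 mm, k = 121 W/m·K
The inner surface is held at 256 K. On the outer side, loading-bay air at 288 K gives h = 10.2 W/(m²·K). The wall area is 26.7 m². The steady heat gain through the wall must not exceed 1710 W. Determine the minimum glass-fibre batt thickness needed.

L ≈ 15.1 mm

Thermal resistances in series:
R_cast iron = L/(kA) = 0.0058/(49.6×26.7) = 4.38×10^-6 K/W
R_brass = L/(kA) = 0.0015/(121×26.7) = 4.643×10^-7 K/W
R_outer film = 1/(h_o·A) = 1/(10.2×26.7) = 0.003672 K/W
Sum of the known resistances R_other = 0.003677 K/W
Required total resistance R_tot = ΔT/Q_allow = 32/1710 = 0.01871 K/W
R_glass-fibre batt = R_tot − R_other = 0.01504 K/W
L = R·k·A = 0.01504×0.0377×26.7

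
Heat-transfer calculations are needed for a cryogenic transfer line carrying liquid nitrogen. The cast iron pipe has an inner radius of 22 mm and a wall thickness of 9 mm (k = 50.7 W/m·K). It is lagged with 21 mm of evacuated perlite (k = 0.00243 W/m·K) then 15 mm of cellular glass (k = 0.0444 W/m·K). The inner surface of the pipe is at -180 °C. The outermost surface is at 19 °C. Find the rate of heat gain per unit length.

q′ ≈ 5.72 W/m

For a radial system each layer contributes R = ln(r_out/r_in)/(2πkL); films add R = 1/(hA).
R_cast iron pipe wall = ln(31/22)/(2π×50.7×1) = 0.001077 K/W
R_evacuated perlite = ln(52/31)/(2π×0.00243×1) = 33.88 K/W
R_cellular glass = ln(67/52)/(2π×0.0444×1) = 0.9085 K/W
R_total = 34.79 K/W
Q = ΔT/R_total = 199/34.79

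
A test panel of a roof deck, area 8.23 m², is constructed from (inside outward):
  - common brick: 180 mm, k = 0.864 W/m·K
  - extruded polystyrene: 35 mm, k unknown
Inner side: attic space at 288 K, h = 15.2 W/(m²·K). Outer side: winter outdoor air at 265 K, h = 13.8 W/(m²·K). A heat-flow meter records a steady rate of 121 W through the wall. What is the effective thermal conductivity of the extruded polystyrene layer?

Using the resistance-network approach (series):
R_inner film = 1/(h_i·A) = 1/(15.2×8.23) = 0.007994 K/W
R_common brick = L/(kA) = 0.18/(0.864×8.23) = 0.02531 K/W
R_outer film = 1/(h_o·A) = 1/(13.8×8.23) = 0.008805 K/W
Sum of known resistances R_other = 0.04211 K/W
Total R = ΔT/Q = 23/121 = 0.1901 K/W
R_extruded polystyrene = R_total − R_other = 0.148 K/W
k = L/(R·A) = 0.035/(0.148×8.23)

k ≈ 0.0287 W/(m·K)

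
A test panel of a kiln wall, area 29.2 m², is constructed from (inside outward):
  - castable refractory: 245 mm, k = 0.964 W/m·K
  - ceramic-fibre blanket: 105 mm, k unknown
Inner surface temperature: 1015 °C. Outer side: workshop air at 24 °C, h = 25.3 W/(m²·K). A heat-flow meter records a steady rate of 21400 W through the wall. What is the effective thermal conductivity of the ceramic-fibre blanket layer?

k ≈ 0.0992 W/(m·K)

Treating each layer as a thermal resistance in series:
R_castable refractory = L/(kA) = 0.245/(0.964×29.2) = 0.008704 K/W
R_outer film = 1/(h_o·A) = 1/(25.3×29.2) = 0.001354 K/W
Sum of known resistances R_other = 0.01006 K/W
Total R = ΔT/Q = 991/21400 = 0.04631 K/W
R_ceramic-fibre blanket = R_total − R_other = 0.03625 K/W
k = L/(R·A) = 0.105/(0.03625×29.2)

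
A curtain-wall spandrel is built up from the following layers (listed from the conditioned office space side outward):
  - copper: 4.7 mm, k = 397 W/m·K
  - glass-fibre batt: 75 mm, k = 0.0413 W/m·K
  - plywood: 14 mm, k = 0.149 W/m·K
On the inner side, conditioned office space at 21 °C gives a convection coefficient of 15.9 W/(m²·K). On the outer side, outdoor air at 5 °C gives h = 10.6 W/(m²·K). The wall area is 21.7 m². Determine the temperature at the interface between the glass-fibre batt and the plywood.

Treating each layer as a thermal resistance in series:
R_inner film = 1/(h_i·A) = 1/(15.9×21.7) = 0.002898 K/W
R_copper = L/(kA) = 0.0047/(397×21.7) = 5.456×10^-7 K/W
R_glass-fibre batt = L/(kA) = 0.075/(0.0413×21.7) = 0.08369 K/W
R_plywood = L/(kA) = 0.014/(0.149×21.7) = 0.00433 K/W
R_outer film = 1/(h_o·A) = 1/(10.6×21.7) = 0.004347 K/W
R_total = 0.09526 K/W;  Q = ΔT/R_total = 16/0.09526 = 168 W
T_interface = T_inner − Q·ΣR(inner→interface) = 21 − 168×0.08658

T ≈ 6.46 °C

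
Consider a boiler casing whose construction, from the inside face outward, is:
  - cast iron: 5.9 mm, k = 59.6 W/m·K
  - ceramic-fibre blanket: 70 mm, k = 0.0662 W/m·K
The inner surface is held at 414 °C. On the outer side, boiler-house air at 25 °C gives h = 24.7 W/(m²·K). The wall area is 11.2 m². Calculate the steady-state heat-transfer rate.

Using the resistance-network approach (series):
R_cast iron = L/(kA) = 0.0059/(59.6×11.2) = 8.839×10^-6 K/W
R_ceramic-fibre blanket = L/(kA) = 0.07/(0.0662×11.2) = 0.09441 K/W
R_outer film = 1/(h_o·A) = 1/(24.7×11.2) = 0.003615 K/W
R_total = 0.09803 K/W
Q = ΔT / R_total = 389 / 0.09803

Q ≈ 3970 W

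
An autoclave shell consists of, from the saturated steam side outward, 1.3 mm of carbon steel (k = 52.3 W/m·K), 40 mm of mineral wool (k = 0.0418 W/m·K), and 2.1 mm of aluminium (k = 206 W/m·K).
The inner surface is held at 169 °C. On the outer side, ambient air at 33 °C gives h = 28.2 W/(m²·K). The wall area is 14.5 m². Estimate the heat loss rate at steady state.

Series thermal resistances:
R_carbon steel = L/(kA) = 0.0013/(52.3×14.5) = 1.714×10^-6 K/W
R_mineral wool = L/(kA) = 0.04/(0.0418×14.5) = 0.066 K/W
R_aluminium = L/(kA) = 0.0021/(206×14.5) = 7.03×10^-7 K/W
R_outer film = 1/(h_o·A) = 1/(28.2×14.5) = 0.002446 K/W
R_total = 0.06844 K/W
Q = ΔT / R_total = 136 / 0.06844

Q ≈ 1990 W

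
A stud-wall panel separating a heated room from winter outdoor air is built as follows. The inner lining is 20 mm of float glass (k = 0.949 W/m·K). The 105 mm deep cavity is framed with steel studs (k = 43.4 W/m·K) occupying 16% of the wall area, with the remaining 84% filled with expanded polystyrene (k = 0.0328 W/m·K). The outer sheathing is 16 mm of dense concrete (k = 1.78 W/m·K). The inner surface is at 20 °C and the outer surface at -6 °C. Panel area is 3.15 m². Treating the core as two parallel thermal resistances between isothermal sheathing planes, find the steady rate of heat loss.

Q ≈ 1810 W

Sheathing layers in series; stud and cavity paths in parallel between them.
R_inner = 0.02/(0.949×3.15) = 0.00669 K/W
R_stud  = 0.105/(43.4×0.16×3.15) = 0.0048 K/W
R_cav   = 0.105/(0.0328×0.84×3.15) = 1.21 K/W
1/R_core = 1/R_stud + 1/R_cav → R_core = 0.004781 K/W
R_outer = 0.016/(1.78×3.15) = 0.002854 K/W
R_total = 0.01433 K/W
Q = ΔT/R_total = 26/0.01433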